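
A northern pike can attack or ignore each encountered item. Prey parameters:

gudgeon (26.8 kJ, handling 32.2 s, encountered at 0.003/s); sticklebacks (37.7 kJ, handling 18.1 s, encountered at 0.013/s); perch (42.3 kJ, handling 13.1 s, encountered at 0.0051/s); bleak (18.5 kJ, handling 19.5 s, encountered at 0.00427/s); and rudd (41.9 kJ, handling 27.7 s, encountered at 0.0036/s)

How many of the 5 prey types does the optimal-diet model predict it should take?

Profitabilities (E/h, kJ/s): perch 3.23, sticklebacks 2.08, rudd 1.51, bleak 0.949, gudgeon 0.832. Add prey in this order while the next type's profitability exceeds the intake rate on those already taken.
Rate on top 1: 0.2022. sticklebacks: 2.08 > 0.2022 → include.
Rate on top 2: 0.5421. rudd: 1.51 > 0.5421 → include.
Rate on top 3: 0.6111. bleak: 0.949 > 0.6111 → include.
Rate on top 4: 0.63. gudgeon: 0.832 > 0.63 → include.
Optimal diet: perch, sticklebacks, rudd, bleak, gudgeon — 5 of 5 types.

5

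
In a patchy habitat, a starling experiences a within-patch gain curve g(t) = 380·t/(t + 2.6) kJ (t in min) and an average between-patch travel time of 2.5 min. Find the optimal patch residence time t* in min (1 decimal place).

2.5 min

Maximise g(t)/(T+t): set derivative to zero → g'(t)(T+t) = g(t).
g'(t) = 380·2.6/(t + 2.6)². Setting 380·2.6/(t+2.6)² = 380t/[(t+2.6)(2.5+t)] gives 2.6(2.5+t) = t(t+2.6), so t² = 2.6×2.5 = 6.5.
t* = √6.5 = 2.55 min.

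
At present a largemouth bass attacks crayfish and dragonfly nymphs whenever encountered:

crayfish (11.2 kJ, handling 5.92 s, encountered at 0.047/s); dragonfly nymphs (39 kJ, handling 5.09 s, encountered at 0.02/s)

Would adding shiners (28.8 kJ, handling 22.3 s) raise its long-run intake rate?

Yes

On crayfish and dragonfly nymphs alone, R = ΣλE/(1+Σλh) = 1.306/1.38 = 0.9466 kJ/s.
shiners: E/h = 28.8/22.3 = 1.291 kJ/s.
1.291 > 0.9466, so adding shiners raises the average — include it.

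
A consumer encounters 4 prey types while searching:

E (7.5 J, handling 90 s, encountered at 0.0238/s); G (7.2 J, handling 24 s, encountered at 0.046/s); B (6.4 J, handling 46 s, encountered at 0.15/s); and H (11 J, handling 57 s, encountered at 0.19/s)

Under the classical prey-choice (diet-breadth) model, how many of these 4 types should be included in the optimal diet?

Rank by E/h (J/s): G 0.3, H 0.193, B 0.139, E 0.0833. Include each in turn until the next type's E/h falls below the running intake rate.
Rate on top 1: 0.1574. H: 0.193 > 0.1574 → include.
Rate on top 2: 0.1872. B: 0.139 < 0.1872 → exclude; stop.
Optimal diet: G, H — 2 of 4 types.

2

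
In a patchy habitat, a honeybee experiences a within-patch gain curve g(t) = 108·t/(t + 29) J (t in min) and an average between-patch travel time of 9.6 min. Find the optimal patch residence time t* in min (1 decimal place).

16.7 min

Optimal t* satisfies g'(t*) = g(t*)/(T + t*).
g'(t) = 108·29/(t + 29)². Setting 108·29/(t+29)² = 108t/[(t+29)(9.6+t)] gives 29(9.6+t) = t(t+29), so t² = 29×9.6 = 278.4.
t* = √278.4 = 16.69 min.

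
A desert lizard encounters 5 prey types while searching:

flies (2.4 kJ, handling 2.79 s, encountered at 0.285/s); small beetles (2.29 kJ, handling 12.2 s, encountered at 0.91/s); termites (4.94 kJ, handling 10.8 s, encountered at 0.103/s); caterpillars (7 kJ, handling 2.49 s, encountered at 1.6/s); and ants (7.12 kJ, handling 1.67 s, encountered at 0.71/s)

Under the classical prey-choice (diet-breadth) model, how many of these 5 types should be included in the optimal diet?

Profitabilities (E/h, kJ/s): ants 4.26, caterpillars 2.81, flies 0.86, termites 0.457, small beetles 0.188. Add prey in this order while the next type's profitability exceeds the intake rate on those already taken.
Rate on top 1: 2.313. caterpillars: 2.81 > 2.313 → include.
Rate on top 2: 2.635. flies: 0.86 < 2.635 → exclude; stop.
Optimal diet: ants, caterpillars — 2 of 5 types.

2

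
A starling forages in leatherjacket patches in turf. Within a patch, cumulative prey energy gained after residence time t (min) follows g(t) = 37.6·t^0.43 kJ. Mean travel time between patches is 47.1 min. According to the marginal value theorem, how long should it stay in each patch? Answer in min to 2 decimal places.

Optimal t* satisfies g'(t*) = g(t*)/(T + t*).
g'(t) = 0.43·37.6·t^-0.57. Setting 0.43·37.6·t^-0.57 = 37.6·t^0.43/(47.1+t) gives 0.43(47.1+t) = t, so 0.57·t = 0.43×47.1.
t* = 0.43×47.1/0.57 = 35.53 min.

35.53 min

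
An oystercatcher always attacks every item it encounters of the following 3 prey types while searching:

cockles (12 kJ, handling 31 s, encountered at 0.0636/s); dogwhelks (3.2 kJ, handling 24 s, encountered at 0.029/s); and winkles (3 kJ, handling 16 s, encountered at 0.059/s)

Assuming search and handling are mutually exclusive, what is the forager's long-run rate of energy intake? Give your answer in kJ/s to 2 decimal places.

0.22 kJ/s

Energy encountered per unit search time: 0.0636×12 + 0.029×3.2 + 0.059×3 = 1.033 kJ/s.
Handling time per unit search time: 0.0636×31 + 0.029×24 + 0.059×16 = 3.612.
Rate = 1.033/(1 + 3.612) = 0.224 kJ/s.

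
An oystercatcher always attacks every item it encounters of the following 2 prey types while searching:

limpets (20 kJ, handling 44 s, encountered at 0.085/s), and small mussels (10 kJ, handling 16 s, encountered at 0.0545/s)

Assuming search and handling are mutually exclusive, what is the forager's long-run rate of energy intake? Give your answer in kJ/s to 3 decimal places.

R = Σλ_iE_i / (1 + Σλ_ih_i)
Numerator: 0.085×20 + 0.0545×10 = 2.245
Denominator: 1 + 0.085×44 + 0.0545×16 = 5.612
R = 2.245/5.612 = 0.4 kJ/s

0.400 kJ/s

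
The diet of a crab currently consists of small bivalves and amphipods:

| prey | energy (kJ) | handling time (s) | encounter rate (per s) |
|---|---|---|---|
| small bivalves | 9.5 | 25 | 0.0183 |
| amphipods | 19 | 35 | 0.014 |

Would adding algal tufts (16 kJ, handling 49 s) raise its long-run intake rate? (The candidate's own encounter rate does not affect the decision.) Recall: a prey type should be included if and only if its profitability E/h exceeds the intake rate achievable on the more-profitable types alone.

Yes

Current rate: (0.0183×9.5 + 0.014×19)/(1 + 0.0183×25 + 0.014×35) = 0.2259 kJ/s.
algal tufts: E/h = 16/49 = 0.3265 kJ/s.
0.3265 > 0.2259, so adding algal tufts raises the average — include it.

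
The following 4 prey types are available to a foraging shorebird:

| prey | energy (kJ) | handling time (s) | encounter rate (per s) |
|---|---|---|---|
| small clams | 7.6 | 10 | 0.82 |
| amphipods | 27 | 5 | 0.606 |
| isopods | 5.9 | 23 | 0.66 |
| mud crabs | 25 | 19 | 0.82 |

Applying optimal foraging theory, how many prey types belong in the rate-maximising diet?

E/h in descending order: amphipods 5.4, mud crabs 1.32, small clams 0.76, isopods 0.257 kJ/s. The optimal diet is the largest prefix of this list for which every included type satisfies E_i/h_i > R on the types above it.
Rate on top 1: 4.06. mud crabs: 1.32 < 4.06 → exclude; stop.
Optimal diet: amphipods — 1 of 4 types.

1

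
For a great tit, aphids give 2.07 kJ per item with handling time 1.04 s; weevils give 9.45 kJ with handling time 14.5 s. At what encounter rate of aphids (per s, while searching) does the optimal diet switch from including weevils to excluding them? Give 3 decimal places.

Drop weevils once their profitability E₂/h₂ falls below the rate achievable on aphids alone: E₂/h₂ = λE₁/(1 + λh₁).
Solve for λ: λE₁h₂ = E₂(1 + λh₁) → λ(E₁h₂ − E₂h₁) = E₂ → λ = E₂/(E₁h₂ − E₂h₁).
λ = 9.45/(2.07×14.5 − 9.45×1.04) = 9.45/20.19 = 0.4681 per s.

0.468 per s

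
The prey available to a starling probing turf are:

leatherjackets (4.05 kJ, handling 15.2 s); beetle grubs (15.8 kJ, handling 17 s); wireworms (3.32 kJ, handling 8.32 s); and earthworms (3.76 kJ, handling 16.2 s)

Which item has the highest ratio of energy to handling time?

In descending order of E/h:
beetle grubs: 15.8/17 = 0.929 kJ/s
wireworms: 3.32/8.32 = 0.399 kJ/s
leatherjackets: 4.05/15.2 = 0.266 kJ/s
earthworms: 3.76/16.2 = 0.232 kJ/s

beetle grubs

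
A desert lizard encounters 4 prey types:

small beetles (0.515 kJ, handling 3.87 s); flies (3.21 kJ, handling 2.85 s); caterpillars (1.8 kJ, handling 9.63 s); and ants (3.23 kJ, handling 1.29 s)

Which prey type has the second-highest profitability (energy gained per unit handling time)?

In descending order of E/h:
ants: 3.23/1.29 = 2.5 kJ/s
flies: 3.21/2.85 = 1.13 kJ/s
caterpillars: 1.8/9.63 = 0.187 kJ/s
small beetles: 0.515/3.87 = 0.133 kJ/s

flies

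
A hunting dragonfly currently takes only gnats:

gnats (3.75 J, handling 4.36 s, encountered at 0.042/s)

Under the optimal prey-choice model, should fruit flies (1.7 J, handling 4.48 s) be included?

Current rate: (0.042×3.75)/(1 + 0.042×4.36) = 0.1331 J/s.
fruit flies: E/h = 1.7/4.48 = 0.3795 J/s.
Since 0.3795 > R, including fruit flies increases the long-run rate.

Yes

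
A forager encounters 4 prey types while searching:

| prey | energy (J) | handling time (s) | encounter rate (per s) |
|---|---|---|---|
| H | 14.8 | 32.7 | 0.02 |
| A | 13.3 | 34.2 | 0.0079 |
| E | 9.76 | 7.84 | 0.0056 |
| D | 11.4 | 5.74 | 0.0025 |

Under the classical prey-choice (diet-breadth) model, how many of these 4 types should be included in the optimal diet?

4

Rank by E/h (J/s): D 1.99, E 1.24, H 0.453, A 0.389. Include each in turn until the next type's E/h falls below the running intake rate.
Rate on top 1: 0.0281. E: 1.24 > 0.0281 → include.
Rate on top 2: 0.07858. H: 0.453 > 0.07858 → include.
Rate on top 3: 0.2214. A: 0.389 > 0.2214 → include.
Optimal diet: D, E, H, A — 4 of 4 types.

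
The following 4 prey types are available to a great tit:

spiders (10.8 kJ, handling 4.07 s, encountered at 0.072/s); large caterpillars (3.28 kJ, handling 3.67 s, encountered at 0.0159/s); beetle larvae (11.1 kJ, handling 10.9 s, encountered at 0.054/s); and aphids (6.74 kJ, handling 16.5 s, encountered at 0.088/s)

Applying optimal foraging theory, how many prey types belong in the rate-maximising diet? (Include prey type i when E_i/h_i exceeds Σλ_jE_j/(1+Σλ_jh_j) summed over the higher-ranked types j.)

Rank by E/h (kJ/s): spiders 2.65, beetle larvae 1.02, large caterpillars 0.894, aphids 0.408. Include each in turn until the next type's E/h falls below the running intake rate.
Rate on top 1: 0.6014. beetle larvae: 1.02 > 0.6014 → include.
Rate on top 2: 0.7318. large caterpillars: 0.894 > 0.7318 → include.
Rate on top 3: 0.7367. aphids: 0.408 < 0.7367 → exclude; stop.
Optimal diet: spiders, beetle larvae, large caterpillars — 3 of 4 types.

3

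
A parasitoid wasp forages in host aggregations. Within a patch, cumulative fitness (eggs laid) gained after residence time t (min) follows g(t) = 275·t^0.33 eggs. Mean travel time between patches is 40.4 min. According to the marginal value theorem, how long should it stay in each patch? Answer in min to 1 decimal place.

19.9 min

By the marginal value theorem, leave when the instantaneous gain rate g'(t) equals the habitat-wide average g(t)/(T + t).
g'(t) = 0.33·275·t^-0.67. Setting 0.33·275·t^-0.67 = 275·t^0.33/(40.4+t) gives 0.33(40.4+t) = t, so 0.67·t = 0.33×40.4.
t* = 0.33×40.4/0.67 = 19.9 min.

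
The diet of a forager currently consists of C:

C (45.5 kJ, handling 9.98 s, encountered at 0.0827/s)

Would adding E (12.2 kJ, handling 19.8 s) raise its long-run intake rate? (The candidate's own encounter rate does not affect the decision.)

No

On C alone, R = ΣλE/(1+Σλh) = 3.763/1.825 = 2.061 kJ/s.
E: E/h = 12.2/19.8 = 0.6162 kJ/s.
0.6162 < 2.061, so adding E would lower the average — exclude it.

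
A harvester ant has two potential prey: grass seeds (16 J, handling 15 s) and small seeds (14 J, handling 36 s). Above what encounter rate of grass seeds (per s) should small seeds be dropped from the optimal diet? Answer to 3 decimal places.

At the threshold, the rate on grass seeds alone equals the profitability of small seeds: λ·16/(1 + λ·15) = 14/36 = 0.3889.
Rearranging, λ(16 − 0.3889×15) = 0.3889, so λ = 0.3889/10.17 = 0.03825 per s.

0.038 per s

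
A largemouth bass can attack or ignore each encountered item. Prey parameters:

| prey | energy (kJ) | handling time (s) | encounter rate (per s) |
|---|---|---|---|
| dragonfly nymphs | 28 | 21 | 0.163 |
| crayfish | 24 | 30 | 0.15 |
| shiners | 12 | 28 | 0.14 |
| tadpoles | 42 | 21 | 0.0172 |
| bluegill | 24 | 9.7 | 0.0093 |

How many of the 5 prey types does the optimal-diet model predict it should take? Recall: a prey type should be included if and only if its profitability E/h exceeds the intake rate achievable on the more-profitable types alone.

3

Rank by E/h (kJ/s): bluegill 2.47, tadpoles 2, dragonfly nymphs 1.33, crayfish 0.8, shiners 0.429. Include each in turn until the next type's E/h falls below the running intake rate.
Rate on top 1: 0.2047. tadpoles: 2 > 0.2047 → include.
Rate on top 2: 0.6515. dragonfly nymphs: 1.33 > 0.6515 → include.
Rate on top 3: 1.13. crayfish: 0.8 < 1.13 → exclude; stop.
Optimal diet: bluegill, tadpoles, dragonfly nymphs — 3 of 5 types.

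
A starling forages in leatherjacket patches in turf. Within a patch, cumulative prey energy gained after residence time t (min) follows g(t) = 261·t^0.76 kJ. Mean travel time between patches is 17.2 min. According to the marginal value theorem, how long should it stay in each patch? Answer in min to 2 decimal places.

54.47 min

Maximise g(t)/(T+t): set derivative to zero → g'(t)(T+t) = g(t).
g'(t) = 0.76·261·t^-0.24. Setting 0.76·261·t^-0.24 = 261·t^0.76/(17.2+t) gives 0.76(17.2+t) = t, so 0.24·t = 0.76×17.2.
t* = 0.76×17.2/0.24 = 54.47 min.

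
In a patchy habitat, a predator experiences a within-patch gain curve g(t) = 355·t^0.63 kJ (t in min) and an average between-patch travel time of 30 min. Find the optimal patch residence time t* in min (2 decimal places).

51.08 min

Optimal t* satisfies g'(t*) = g(t*)/(T + t*).
g'(t) = 0.63·355·t^-0.37. Setting 0.63·355·t^-0.37 = 355·t^0.63/(30+t) gives 0.63(30+t) = t, so 0.37·t = 0.63×30.
t* = 0.63×30/0.37 = 51.08 min.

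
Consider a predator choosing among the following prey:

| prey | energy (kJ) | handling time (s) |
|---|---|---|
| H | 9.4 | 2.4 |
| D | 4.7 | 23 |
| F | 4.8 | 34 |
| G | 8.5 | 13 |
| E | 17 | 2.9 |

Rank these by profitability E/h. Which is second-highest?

Profitability E/h (kJ/s): H = 9.4/2.4 = 3.92, D = 4.7/23 = 0.204, F = 4.8/34 = 0.141, G = 8.5/13 = 0.654, E = 17/2.9 = 5.86.
Ranked: E > H > G > D > F.

H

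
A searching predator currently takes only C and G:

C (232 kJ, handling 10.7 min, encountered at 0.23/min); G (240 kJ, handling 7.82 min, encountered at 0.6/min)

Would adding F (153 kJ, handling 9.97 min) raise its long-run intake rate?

Current rate: (0.23×232 + 0.6×240)/(1 + 0.23×10.7 + 0.6×7.82) = 24.21 kJ/min.
F: E/h = 153/9.97 = 15.35 kJ/min.
15.35 < 24.21, so adding F would lower the average — exclude it.

No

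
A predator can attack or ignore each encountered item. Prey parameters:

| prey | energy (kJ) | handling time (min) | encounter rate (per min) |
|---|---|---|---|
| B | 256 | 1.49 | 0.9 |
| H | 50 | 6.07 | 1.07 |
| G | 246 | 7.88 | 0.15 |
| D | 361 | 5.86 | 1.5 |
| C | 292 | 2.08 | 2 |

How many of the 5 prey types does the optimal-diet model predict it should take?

Rank by E/h (kJ/min): B 172, C 140, D 61.6, G 31.2, H 8.24. Include each in turn until the next type's E/h falls below the running intake rate.
Rate on top 1: 98.42. C: 140 > 98.42 → include.
Rate on top 2: 125.3. D: 61.6 < 125.3 → exclude; stop.
Optimal diet: B, C — 2 of 5 types.

2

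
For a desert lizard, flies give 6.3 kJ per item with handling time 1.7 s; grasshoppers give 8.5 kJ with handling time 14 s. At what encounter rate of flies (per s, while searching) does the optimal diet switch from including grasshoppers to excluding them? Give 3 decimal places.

At the threshold, the rate on flies alone equals the profitability of grasshoppers: λ·6.3/(1 + λ·1.7) = 8.5/14 = 0.6071.
Rearranging, λ(6.3 − 0.6071×1.7) = 0.6071, so λ = 0.6071/5.268 = 0.1153 per s.

0.115 per s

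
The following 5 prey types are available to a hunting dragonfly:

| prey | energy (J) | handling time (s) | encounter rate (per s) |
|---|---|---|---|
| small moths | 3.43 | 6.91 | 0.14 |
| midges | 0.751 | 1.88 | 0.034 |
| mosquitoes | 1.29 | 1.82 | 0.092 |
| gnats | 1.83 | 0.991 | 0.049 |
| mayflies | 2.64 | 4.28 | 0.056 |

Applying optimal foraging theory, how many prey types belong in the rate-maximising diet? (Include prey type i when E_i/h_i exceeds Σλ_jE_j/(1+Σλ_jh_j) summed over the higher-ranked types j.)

Rank by E/h (J/s): gnats 1.85, mosquitoes 0.709, mayflies 0.617, small moths 0.496, midges 0.399. Include each in turn until the next type's E/h falls below the running intake rate.
Rate on top 1: 0.08552. mosquitoes: 0.709 > 0.08552 → include.
Rate on top 2: 0.1713. mayflies: 0.617 > 0.1713 → include.
Rate on top 3: 0.2447. small moths: 0.496 > 0.2447 → include.
Rate on top 4: 0.3452. midges: 0.399 > 0.3452 → include.
Optimal diet: gnats, mosquitoes, mayflies, small moths, midges — 5 of 5 types.

5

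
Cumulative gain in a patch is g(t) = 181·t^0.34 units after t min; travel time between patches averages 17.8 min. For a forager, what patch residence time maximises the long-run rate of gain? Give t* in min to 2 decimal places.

9.17 min

Maximise g(t)/(T+t): set derivative to zero → g'(t)(T+t) = g(t).
g'(t) = 0.34·181·t^-0.66. Setting 0.34·181·t^-0.66 = 181·t^0.34/(17.8+t) gives 0.34(17.8+t) = t, so 0.66·t = 0.34×17.8.
t* = 0.34×17.8/0.66 = 9.17 min.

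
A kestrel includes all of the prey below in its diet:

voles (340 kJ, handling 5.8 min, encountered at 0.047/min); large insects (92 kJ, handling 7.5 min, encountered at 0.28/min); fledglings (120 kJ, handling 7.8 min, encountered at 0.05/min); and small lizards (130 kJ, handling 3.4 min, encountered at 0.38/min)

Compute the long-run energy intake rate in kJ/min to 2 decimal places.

Energy encountered per unit search time: 0.047×340 + 0.28×92 + 0.05×120 + 0.38×130 = 97.14 kJ/min.
Handling time per unit search time: 0.047×5.8 + 0.28×7.5 + 0.05×7.8 + 0.38×3.4 = 4.055.
Rate = 97.14/(1 + 4.055) = 19.22 kJ/min.

19.22 kJ/min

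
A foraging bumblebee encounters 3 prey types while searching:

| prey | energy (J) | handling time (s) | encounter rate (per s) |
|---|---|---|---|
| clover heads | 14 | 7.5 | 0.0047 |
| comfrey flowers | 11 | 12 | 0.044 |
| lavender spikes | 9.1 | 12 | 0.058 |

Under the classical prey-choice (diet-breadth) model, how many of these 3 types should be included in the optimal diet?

3

Profitabilities (E/h, J/s): clover heads 1.87, comfrey flowers 0.917, lavender spikes 0.758. Add prey in this order while the next type's profitability exceeds the intake rate on those already taken.
Rate on top 1: 0.06356. comfrey flowers: 0.917 > 0.06356 → include.
Rate on top 2: 0.3517. lavender spikes: 0.758 > 0.3517 → include.
Optimal diet: clover heads, comfrey flowers, lavender spikes — 3 of 3 types.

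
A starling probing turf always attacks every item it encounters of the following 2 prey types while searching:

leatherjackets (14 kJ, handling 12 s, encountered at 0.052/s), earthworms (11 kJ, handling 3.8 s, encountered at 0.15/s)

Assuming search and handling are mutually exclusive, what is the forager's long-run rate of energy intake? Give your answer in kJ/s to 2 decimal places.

R = (0.052×14 + 0.15×11) / (1 + 0.052×12 + 0.15×3.8) = 2.378/2.194 = 1.084 kJ/s.

1.08 kJ/s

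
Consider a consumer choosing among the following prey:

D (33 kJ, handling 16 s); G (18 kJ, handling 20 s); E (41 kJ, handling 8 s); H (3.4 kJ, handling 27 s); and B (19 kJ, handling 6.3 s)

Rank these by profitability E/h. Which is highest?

Profitability E/h (kJ/s): D = 33/16 = 2.06, G = 18/20 = 0.9, E = 41/8 = 5.12, H = 3.4/27 = 0.126, B = 19/6.3 = 3.02.
Ranked: E > B > D > G > H.

E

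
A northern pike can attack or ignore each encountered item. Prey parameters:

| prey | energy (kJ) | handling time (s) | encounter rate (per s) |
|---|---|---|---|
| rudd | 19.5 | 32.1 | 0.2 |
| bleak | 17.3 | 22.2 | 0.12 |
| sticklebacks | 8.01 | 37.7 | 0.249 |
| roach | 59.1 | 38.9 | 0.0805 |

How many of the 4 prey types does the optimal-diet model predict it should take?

1

E/h in descending order: roach 1.52, bleak 0.779, rudd 0.607, sticklebacks 0.212 kJ/s. The optimal diet is the largest prefix of this list for which every included type satisfies E_i/h_i > R on the types above it.
Rate on top 1: 1.152. bleak: 0.779 < 1.152 → exclude; stop.
Optimal diet: roach — 1 of 4 types.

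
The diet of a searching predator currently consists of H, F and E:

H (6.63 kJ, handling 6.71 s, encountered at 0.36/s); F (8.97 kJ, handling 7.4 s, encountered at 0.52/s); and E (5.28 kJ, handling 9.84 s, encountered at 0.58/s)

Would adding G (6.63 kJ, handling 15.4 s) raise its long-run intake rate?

Intake rate on the current diet: R = (0.36×6.63 + 0.52×8.97 + 0.58×5.28) / (1 + 0.36×6.71 + 0.52×7.4 + 0.58×9.84) = 10.11/12.97 = 0.7797 kJ/s.
Profitability of G: 6.63/15.4 = 0.4305 kJ/s.
Since 0.4305 < R, time spent handling G is better spent searching.

No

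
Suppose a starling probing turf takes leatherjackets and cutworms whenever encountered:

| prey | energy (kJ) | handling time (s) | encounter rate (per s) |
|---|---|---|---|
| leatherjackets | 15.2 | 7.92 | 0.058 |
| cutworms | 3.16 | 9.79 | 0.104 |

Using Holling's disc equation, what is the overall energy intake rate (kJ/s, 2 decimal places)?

R = Σλ_iE_i / (1 + Σλ_ih_i)
Numerator: 0.058×15.2 + 0.104×3.16 = 1.21
Denominator: 1 + 0.058×7.92 + 0.104×9.79 = 2.478
R = 1.21/2.478 = 0.4885 kJ/s

0.49 kJ/s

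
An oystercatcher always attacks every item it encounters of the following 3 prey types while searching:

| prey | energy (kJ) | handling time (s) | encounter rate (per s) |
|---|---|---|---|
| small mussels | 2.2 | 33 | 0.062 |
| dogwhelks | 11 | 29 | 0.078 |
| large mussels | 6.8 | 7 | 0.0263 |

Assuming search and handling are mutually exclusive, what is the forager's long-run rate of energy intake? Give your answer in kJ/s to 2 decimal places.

0.21 kJ/s

R = Σλ_iE_i / (1 + Σλ_ih_i)
Numerator: 0.062×2.2 + 0.078×11 + 0.0263×6.8 = 1.173
Denominator: 1 + 0.062×33 + 0.078×29 + 0.0263×7 = 5.492
R = 1.173/5.492 = 0.2136 kJ/s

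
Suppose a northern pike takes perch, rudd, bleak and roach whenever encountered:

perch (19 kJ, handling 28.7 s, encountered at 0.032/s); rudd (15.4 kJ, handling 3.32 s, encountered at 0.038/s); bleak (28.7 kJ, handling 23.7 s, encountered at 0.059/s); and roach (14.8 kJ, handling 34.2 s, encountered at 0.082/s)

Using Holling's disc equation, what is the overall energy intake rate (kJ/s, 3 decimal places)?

0.656 kJ/s

Energy encountered per unit search time: 0.032×19 + 0.038×15.4 + 0.059×28.7 + 0.082×14.8 = 4.1 kJ/s.
Handling time per unit search time: 0.032×28.7 + 0.038×3.32 + 0.059×23.7 + 0.082×34.2 = 5.247.
Rate = 4.1/(1 + 5.247) = 0.6563 kJ/s.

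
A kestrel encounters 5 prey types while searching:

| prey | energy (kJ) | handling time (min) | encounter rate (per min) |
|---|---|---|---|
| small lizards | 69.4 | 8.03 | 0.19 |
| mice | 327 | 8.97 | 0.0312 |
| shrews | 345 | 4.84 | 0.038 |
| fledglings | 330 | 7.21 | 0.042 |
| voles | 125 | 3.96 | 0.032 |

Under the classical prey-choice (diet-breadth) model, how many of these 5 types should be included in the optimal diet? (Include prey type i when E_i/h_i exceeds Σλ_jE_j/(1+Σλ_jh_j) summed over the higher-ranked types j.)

4

Rank by E/h (kJ/min): shrews 71.3, fledglings 45.8, mice 36.5, voles 31.6, small lizards 8.64. Include each in turn until the next type's E/h falls below the running intake rate.
Rate on top 1: 11.07. fledglings: 45.8 > 11.07 → include.
Rate on top 2: 18.14. mice: 36.5 > 18.14 → include.
Rate on top 3: 21.04. voles: 31.6 > 21.04 → include.
Rate on top 4: 21.75. small lizards: 8.64 < 21.75 → exclude; stop.
Optimal diet: shrews, fledglings, mice, voles — 4 of 5 types.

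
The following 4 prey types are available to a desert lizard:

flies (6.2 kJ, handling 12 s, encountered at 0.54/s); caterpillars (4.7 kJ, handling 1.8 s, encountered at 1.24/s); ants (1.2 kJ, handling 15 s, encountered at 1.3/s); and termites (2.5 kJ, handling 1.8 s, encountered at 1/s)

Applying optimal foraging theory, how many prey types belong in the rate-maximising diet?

1

Profitabilities (E/h, kJ/s): caterpillars 2.61, termites 1.39, flies 0.517, ants 0.08. Add prey in this order while the next type's profitability exceeds the intake rate on those already taken.
Rate on top 1: 1.803. termites: 1.39 < 1.803 → exclude; stop.
Optimal diet: caterpillars — 1 of 4 types.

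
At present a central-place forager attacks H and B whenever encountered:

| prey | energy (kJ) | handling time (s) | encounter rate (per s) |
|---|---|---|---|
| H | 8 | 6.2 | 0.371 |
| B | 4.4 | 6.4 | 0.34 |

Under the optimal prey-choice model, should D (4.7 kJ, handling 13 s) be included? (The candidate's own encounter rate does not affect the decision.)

No

On H and B alone, R = ΣλE/(1+Σλh) = 4.464/5.476 = 0.8152 kJ/s.
D: E/h = 4.7/13 = 0.3615 kJ/s.
0.3615 < 0.8152, so adding D would lower the average — exclude it.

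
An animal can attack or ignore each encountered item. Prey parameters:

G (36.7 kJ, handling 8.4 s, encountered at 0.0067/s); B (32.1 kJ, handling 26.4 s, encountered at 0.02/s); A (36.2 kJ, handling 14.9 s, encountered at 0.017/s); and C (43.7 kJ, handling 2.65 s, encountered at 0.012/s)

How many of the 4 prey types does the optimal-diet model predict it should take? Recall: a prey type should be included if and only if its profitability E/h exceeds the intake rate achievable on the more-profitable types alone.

4

Profitabilities (E/h, kJ/s): C 16.5, G 4.37, A 2.43, B 1.22. Add prey in this order while the next type's profitability exceeds the intake rate on those already taken.
Rate on top 1: 0.5082. G: 4.37 > 0.5082 → include.
Rate on top 2: 0.7079. A: 2.43 > 0.7079 → include.
Rate on top 3: 1.033. B: 1.22 > 1.033 → include.
Optimal diet: C, G, A, B — 4 of 4 types.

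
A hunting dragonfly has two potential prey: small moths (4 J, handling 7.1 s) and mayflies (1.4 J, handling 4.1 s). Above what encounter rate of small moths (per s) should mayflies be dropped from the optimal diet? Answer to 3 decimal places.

0.217 per s

The zero-one rule: include mayflies iff E₂/h₂ > λE₁/(1+λh₁). Equality gives the switch point.
λE₁h₂ = E₂ + λE₂h₁ ⇒ λ = E₂/(E₁h₂ − E₂h₁) = 1.4/(16.4 − 9.94) = 0.2167 per s.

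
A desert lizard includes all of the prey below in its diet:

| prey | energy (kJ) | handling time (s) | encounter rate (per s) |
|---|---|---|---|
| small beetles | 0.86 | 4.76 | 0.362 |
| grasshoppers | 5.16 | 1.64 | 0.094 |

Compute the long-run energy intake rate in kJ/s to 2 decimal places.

Energy encountered per unit search time: 0.362×0.86 + 0.094×5.16 = 0.7964 kJ/s.
Handling time per unit search time: 0.362×4.76 + 0.094×1.64 = 1.877.
Rate = 0.7964/(1 + 1.877) = 0.2768 kJ/s.

0.28 kJ/s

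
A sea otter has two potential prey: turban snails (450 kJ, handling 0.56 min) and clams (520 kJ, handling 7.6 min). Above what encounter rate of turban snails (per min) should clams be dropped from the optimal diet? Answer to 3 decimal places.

Drop clams once their profitability E₂/h₂ falls below the rate achievable on turban snails alone: E₂/h₂ = λE₁/(1 + λh₁).
Solve for λ: λE₁h₂ = E₂(1 + λh₁) → λ(E₁h₂ − E₂h₁) = E₂ → λ = E₂/(E₁h₂ − E₂h₁).
λ = 520/(450×7.6 − 520×0.56) = 520/3129 = 0.1662 per min.

0.166 per min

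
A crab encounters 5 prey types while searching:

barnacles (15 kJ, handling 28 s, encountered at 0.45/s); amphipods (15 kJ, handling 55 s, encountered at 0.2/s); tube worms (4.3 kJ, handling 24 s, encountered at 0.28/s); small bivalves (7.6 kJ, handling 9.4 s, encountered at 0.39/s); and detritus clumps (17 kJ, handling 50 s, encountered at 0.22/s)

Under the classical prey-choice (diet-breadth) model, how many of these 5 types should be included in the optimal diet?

1

Rank by E/h (kJ/s): small bivalves 0.809, barnacles 0.536, detritus clumps 0.34, amphipods 0.273, tube worms 0.179. Include each in turn until the next type's E/h falls below the running intake rate.
Rate on top 1: 0.6352. barnacles: 0.536 < 0.6352 → exclude; stop.
Optimal diet: small bivalves — 1 of 5 types.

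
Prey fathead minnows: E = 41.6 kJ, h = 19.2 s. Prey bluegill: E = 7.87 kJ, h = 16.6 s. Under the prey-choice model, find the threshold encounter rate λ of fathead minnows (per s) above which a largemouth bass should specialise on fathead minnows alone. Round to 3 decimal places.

The zero-one rule: include bluegill iff E₂/h₂ > λE₁/(1+λh₁). Equality gives the switch point.
λE₁h₂ = E₂ + λE₂h₁ ⇒ λ = E₂/(E₁h₂ − E₂h₁) = 7.87/(690.6 − 151.1) = 0.01459 per s.

0.015 per s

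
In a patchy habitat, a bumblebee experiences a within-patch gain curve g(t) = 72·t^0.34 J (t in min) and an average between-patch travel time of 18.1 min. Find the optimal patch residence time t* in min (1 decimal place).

By the marginal value theorem, leave when the instantaneous gain rate g'(t) equals the habitat-wide average g(t)/(T + t).
g'(t) = 0.34·72·t^-0.66. Setting 0.34·72·t^-0.66 = 72·t^0.34/(18.1+t) gives 0.34(18.1+t) = t, so 0.66·t = 0.34×18.1.
t* = 0.34×18.1/0.66 = 9.324 min.

9.3 min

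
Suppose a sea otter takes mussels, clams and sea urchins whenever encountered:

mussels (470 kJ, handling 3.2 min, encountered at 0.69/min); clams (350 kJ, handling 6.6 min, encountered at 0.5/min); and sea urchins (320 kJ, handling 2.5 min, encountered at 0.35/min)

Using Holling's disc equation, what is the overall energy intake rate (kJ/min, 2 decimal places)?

82.80 kJ/min

R = Σλ_iE_i / (1 + Σλ_ih_i)
Numerator: 0.69×470 + 0.5×350 + 0.35×320 = 611.3
Denominator: 1 + 0.69×3.2 + 0.5×6.6 + 0.35×2.5 = 7.383
R = 611.3/7.383 = 82.8 kJ/min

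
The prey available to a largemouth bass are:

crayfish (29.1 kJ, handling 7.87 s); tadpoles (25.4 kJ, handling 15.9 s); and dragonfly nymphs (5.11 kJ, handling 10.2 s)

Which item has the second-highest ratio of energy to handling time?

In descending order of E/h:
crayfish: 29.1/7.87 = 3.7 kJ/s
tadpoles: 25.4/15.9 = 1.6 kJ/s
dragonfly nymphs: 5.11/10.2 = 0.501 kJ/s

tadpoles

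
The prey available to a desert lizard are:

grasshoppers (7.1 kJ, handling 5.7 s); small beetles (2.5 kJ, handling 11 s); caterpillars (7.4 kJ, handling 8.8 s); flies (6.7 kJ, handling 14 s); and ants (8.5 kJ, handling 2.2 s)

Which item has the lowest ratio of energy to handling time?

Profitability E/h (kJ/s): grasshoppers = 7.1/5.7 = 1.25, small beetles = 2.5/11 = 0.227, caterpillars = 7.4/8.8 = 0.841, flies = 6.7/14 = 0.479, ants = 8.5/2.2 = 3.86.
Ranked: ants > grasshoppers > caterpillars > flies > small beetles.

small beetles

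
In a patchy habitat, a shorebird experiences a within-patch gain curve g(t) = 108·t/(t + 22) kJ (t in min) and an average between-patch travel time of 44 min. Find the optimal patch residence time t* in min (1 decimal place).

Maximise g(t)/(T+t): set derivative to zero → g'(t)(T+t) = g(t).
g'(t) = 108·22/(t + 22)². Setting 108·22/(t+22)² = 108t/[(t+22)(44+t)] gives 22(44+t) = t(t+22), so t² = 22×44 = 968.
t* = √968 = 31.11 min.

31.1 min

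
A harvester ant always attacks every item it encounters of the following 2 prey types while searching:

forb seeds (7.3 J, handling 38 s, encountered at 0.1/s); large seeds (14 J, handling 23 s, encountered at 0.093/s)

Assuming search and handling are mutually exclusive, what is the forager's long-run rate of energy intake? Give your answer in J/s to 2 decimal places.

R = (0.1×7.3 + 0.093×14) / (1 + 0.1×38 + 0.093×23) = 2.032/6.939 = 0.2928 J/s.

0.29 J/s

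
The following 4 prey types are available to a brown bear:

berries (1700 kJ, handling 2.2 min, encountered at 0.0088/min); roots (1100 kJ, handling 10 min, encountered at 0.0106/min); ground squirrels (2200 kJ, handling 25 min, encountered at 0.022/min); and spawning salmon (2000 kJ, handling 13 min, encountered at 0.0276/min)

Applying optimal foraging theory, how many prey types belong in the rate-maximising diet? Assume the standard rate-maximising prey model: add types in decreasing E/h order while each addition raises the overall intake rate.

E/h in descending order: berries 773, spawning salmon 154, roots 110, ground squirrels 88 kJ/min. The optimal diet is the largest prefix of this list for which every included type satisfies E_i/h_i > R on the types above it.
Rate on top 1: 14.68. spawning salmon: 154 > 14.68 → include.
Rate on top 2: 50.91. roots: 110 > 50.91 → include.
Rate on top 3: 55.13. ground squirrels: 88 > 55.13 → include.
Optimal diet: berries, spawning salmon, roots, ground squirrels — 4 of 4 types.

4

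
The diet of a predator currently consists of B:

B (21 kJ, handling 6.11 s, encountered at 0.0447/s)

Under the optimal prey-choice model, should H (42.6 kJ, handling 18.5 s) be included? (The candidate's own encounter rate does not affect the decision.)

Current rate: (0.0447×21)/(1 + 0.0447×6.11) = 0.7373 kJ/s.
Profitability of H: 42.6/18.5 = 2.303 kJ/s.
2.303 > 0.7373, so adding H raises the average — include it.

Yes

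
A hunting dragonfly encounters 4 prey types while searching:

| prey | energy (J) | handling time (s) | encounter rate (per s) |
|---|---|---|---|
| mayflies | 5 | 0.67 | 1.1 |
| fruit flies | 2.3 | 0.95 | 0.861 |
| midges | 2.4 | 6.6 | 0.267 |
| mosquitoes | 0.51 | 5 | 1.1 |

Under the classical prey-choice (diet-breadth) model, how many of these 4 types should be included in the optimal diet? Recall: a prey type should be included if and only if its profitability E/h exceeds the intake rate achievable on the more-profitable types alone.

1

Rank by E/h (J/s): mayflies 7.46, fruit flies 2.42, midges 0.364, mosquitoes 0.102. Include each in turn until the next type's E/h falls below the running intake rate.
Rate on top 1: 3.166. fruit flies: 2.42 < 3.166 → exclude; stop.
Optimal diet: mayflies — 1 of 4 types.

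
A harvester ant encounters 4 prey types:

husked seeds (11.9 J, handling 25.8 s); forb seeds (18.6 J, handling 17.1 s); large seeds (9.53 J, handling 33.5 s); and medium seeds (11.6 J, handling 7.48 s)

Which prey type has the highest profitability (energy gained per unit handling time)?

medium seeds

Profitability E/h (J/s): husked seeds = 11.9/25.8 = 0.461, forb seeds = 18.6/17.1 = 1.09, large seeds = 9.53/33.5 = 0.284, medium seeds = 11.6/7.48 = 1.55.
Ranked: medium seeds > forb seeds > husked seeds > large seeds.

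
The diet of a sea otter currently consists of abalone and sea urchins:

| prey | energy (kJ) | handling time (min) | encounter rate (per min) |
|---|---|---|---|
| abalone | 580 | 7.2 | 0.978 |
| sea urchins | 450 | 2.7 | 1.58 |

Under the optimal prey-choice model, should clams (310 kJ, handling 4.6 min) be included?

On abalone and sea urchins alone, R = ΣλE/(1+Σλh) = 1278/12.31 = 103.9 kJ/min.
Profitability of clams: 310/4.6 = 67.39 kJ/min.
Since 67.39 < R, time spent handling clams is better spent searching.

No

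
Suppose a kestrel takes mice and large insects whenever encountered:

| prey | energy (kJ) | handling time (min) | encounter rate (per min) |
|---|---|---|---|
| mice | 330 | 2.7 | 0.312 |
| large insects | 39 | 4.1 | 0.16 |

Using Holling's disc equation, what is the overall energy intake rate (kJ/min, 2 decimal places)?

43.71 kJ/min

R = (0.312×330 + 0.16×39) / (1 + 0.312×2.7 + 0.16×4.1) = 109.2/2.498 = 43.71 kJ/min.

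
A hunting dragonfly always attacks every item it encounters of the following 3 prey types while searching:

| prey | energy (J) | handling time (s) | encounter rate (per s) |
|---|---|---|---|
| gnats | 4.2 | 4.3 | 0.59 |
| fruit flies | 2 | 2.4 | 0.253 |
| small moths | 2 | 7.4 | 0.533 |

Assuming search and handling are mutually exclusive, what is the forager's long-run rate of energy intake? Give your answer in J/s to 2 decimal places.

Energy encountered per unit search time: 0.59×4.2 + 0.253×2 + 0.533×2 = 4.05 J/s.
Handling time per unit search time: 0.59×4.3 + 0.253×2.4 + 0.533×7.4 = 7.088.
Rate = 4.05/(1 + 7.088) = 0.5007 J/s.

0.50 J/s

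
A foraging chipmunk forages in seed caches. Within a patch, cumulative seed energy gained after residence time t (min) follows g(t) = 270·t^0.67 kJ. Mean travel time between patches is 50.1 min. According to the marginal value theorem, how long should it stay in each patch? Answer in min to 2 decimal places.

Optimal t* satisfies g'(t*) = g(t*)/(T + t*).
g'(t) = 0.67·270·t^-0.33. Setting 0.67·270·t^-0.33 = 270·t^0.67/(50.1+t) gives 0.67(50.1+t) = t, so 0.33·t = 0.67×50.1.
t* = 0.67×50.1/0.33 = 101.7 min.

101.72 min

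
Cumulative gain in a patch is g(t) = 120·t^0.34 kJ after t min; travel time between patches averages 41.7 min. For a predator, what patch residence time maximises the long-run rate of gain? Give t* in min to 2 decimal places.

Maximise g(t)/(T+t): set derivative to zero → g'(t)(T+t) = g(t).
g'(t) = 0.34·120·t^-0.66. Setting 0.34·120·t^-0.66 = 120·t^0.34/(41.7+t) gives 0.34(41.7+t) = t, so 0.66·t = 0.34×41.7.
t* = 0.34×41.7/0.66 = 21.48 min.

21.48 min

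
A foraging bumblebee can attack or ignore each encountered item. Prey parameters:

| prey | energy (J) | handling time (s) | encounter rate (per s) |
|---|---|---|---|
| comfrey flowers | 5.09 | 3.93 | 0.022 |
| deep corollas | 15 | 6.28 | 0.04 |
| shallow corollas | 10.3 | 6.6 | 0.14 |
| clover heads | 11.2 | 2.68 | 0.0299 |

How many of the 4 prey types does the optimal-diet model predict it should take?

Profitabilities (E/h, J/s): clover heads 4.18, deep corollas 2.39, shallow corollas 1.56, comfrey flowers 1.3. Add prey in this order while the next type's profitability exceeds the intake rate on those already taken.
Rate on top 1: 0.31. deep corollas: 2.39 > 0.31 → include.
Rate on top 2: 0.7022. shallow corollas: 1.56 > 0.7022 → include.
Rate on top 3: 1.054. comfrey flowers: 1.3 > 1.054 → include.
Optimal diet: clover heads, deep corollas, shallow corollas, comfrey flowers — 4 of 4 types.

4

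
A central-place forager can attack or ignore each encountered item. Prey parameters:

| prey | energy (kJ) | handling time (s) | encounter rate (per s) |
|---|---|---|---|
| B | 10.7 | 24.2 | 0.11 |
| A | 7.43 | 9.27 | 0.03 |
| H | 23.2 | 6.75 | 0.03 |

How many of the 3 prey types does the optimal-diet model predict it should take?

E/h in descending order: H 3.44, A 0.802, B 0.442 kJ/s. The optimal diet is the largest prefix of this list for which every included type satisfies E_i/h_i > R on the types above it.
Rate on top 1: 0.5788. A: 0.802 > 0.5788 → include.
Rate on top 2: 0.6206. B: 0.442 < 0.6206 → exclude; stop.
Optimal diet: H, A — 2 of 3 types.

2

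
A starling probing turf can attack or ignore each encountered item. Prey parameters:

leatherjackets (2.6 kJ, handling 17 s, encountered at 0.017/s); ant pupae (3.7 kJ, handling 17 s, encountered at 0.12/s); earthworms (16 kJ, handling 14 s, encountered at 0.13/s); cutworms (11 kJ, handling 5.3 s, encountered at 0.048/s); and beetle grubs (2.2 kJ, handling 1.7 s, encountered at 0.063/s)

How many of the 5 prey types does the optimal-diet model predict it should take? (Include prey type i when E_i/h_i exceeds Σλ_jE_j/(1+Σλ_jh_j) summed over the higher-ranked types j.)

3

Profitabilities (E/h, kJ/s): cutworms 2.08, beetle grubs 1.29, earthworms 1.14, ant pupae 0.218, leatherjackets 0.153. Add prey in this order while the next type's profitability exceeds the intake rate on those already taken.
Rate on top 1: 0.4209. beetle grubs: 1.29 > 0.4209 → include.
Rate on top 2: 0.4896. earthworms: 1.14 > 0.4896 → include.
Rate on top 3: 0.8633. ant pupae: 0.218 < 0.8633 → exclude; stop.
Optimal diet: cutworms, beetle grubs, earthworms — 3 of 5 types.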